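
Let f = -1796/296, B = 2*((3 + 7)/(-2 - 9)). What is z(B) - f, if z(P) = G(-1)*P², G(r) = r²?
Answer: 83929/8954 ≈ 9.3734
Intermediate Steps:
B = -20/11 (B = 2*(10/(-11)) = 2*(10*(-1/11)) = 2*(-10/11) = -20/11 ≈ -1.8182)
z(P) = P² (z(P) = (-1)²*P² = 1*P² = P²)
f = -449/74 (f = -1796*1/296 = -449/74 ≈ -6.0676)
z(B) - f = (-20/11)² - 1*(-449/74) = 400/121 + 449/74 = 83929/8954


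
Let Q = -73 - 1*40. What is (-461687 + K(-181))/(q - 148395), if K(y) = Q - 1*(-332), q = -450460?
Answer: 461468/598855 ≈ 0.77058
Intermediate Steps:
Q = -113 (Q = -73 - 40 = -113)
K(y) = 219 (K(y) = -113 - 1*(-332) = -113 + 332 = 219)
(-461687 + K(-181))/(q - 148395) = (-461687 + 219)/(-450460 - 148395) = -461468/(-598855) = -461468*(-1/598855) = 461468/598855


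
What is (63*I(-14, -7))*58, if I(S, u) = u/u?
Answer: 3654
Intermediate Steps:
I(S, u) = 1
(63*I(-14, -7))*58 = (63*1)*58 = 63*58 = 3654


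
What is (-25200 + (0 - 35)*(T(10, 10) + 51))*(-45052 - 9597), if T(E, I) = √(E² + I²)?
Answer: 1474703265 + 19127150*√2 ≈ 1.5018e+9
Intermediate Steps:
(-25200 + (0 - 35)*(T(10, 10) + 51))*(-45052 - 9597) = (-25200 + (0 - 35)*(√(10² + 10²) + 51))*(-45052 - 9597) = (-25200 - 35*(√(100 + 100) + 51))*(-54649) = (-25200 - 35*(√200 + 51))*(-54649) = (-25200 - 35*(10*√2 + 51))*(-54649) = (-25200 - 35*(51 + 10*√2))*(-54649) = (-25200 + (-1785 - 350*√2))*(-54649) = (-26985 - 350*√2)*(-54649) = 1474703265 + 19127150*√2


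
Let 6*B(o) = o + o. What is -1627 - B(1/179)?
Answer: -873700/537 ≈ -1627.0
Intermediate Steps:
B(o) = o/3 (B(o) = (o + o)/6 = (2*o)/6 = o/3)
-1627 - B(1/179) = -1627 - 1/(3*179) = -1627 - 1*1/537 = -1627 - 1/537 = -873700/537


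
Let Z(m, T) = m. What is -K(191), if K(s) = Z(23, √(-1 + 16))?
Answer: -23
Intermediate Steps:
K(s) = 23
-K(191) = -1*23 = -23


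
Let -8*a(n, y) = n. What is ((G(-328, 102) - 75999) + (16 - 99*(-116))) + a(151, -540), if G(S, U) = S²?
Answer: 344529/8 ≈ 43066.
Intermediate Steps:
a(n, y) = -n/8
((G(-328, 102) - 75999) + (16 - 99*(-116))) + a(151, -540) = (((-328)² - 75999) + (16 - 99*(-116))) - ⅛*151 = ((107584 - 75999) + (16 + 11484)) - 151/8 = (31585 + 11500) - 151/8 = 43085 - 151/8 = 344529/8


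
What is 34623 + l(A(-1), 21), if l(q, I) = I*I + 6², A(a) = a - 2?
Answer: 35100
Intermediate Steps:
A(a) = -2 + a
l(q, I) = 36 + I² (l(q, I) = I² + 36 = 36 + I²)
34623 + l(A(-1), 21) = 34623 + (36 + 21²) = 34623 + (36 + 441) = 34623 + 477 = 35100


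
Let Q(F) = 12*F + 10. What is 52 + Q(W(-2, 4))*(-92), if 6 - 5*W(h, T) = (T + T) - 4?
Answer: -6548/5 ≈ -1309.6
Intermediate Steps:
W(h, T) = 2 - 2*T/5 (W(h, T) = 6/5 - ((T + T) - 4)/5 = 6/5 - (2*T - 4)/5 = 6/5 - (-4 + 2*T)/5 = 6/5 + (⅘ - 2*T/5) = 2 - 2*T/5)
Q(F) = 10 + 12*F
52 + Q(W(-2, 4))*(-92) = 52 + (10 + 12*(2 - ⅖*4))*(-92) = 52 + (10 + 12*(2 - 8/5))*(-92) = 52 + (10 + 12*(⅖))*(-92) = 52 + (10 + 24/5)*(-92) = 52 + (74/5)*(-92) = 52 - 6808/5 = -6548/5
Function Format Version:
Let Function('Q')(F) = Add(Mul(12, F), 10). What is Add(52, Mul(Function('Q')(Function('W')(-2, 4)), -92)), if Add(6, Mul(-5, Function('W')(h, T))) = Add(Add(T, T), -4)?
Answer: Rational(-6548, 5) ≈ -1309.6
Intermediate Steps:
Function('W')(h, T) = Add(2, Mul(Rational(-2, 5), T)) (Function('W')(h, T) = Add(Rational(6, 5), Mul(Rational(-1, 5), Add(Add(T, T), -4))) = Add(Rational(6, 5), Mul(Rational(-1, 5), Add(Mul(2, T), -4))) = Add(Rational(6, 5), Mul(Rational(-1, 5), Add(-4, Mul(2, T)))) = Add(Rational(6, 5), Add(Rational(4, 5), Mul(Rational(-2, 5), T))) = Add(2, Mul(Rational(-2, 5), T)))
Function('Q')(F) = Add(10, Mul(12, F))
Add(52, Mul(Function('Q')(Function('W')(-2, 4)), -92)) = Add(52, Mul(Add(10, Mul(12, Add(2, Mul(Rational(-2, 5), 4)))), -92)) = Add(52, Mul(Add(10, Mul(12, Add(2, Rational(-8, 5)))), -92)) = Add(52, Mul(Add(10, Mul(12, Rational(2, 5))), -92)) = Add(52, Mul(Add(10, Rational(24, 5)), -92)) = Add(52, Mul(Rational(74, 5), -92)) = Add(52, Rational(-6808, 5)) = Rational(-6548, 5)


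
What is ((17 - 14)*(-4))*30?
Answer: -360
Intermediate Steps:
((17 - 14)*(-4))*30 = (3*(-4))*30 = -12*30 = -360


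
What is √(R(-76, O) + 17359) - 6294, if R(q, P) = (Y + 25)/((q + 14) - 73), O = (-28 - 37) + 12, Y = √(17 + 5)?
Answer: -6294 + √(35151600 - 15*√22)/45 ≈ -6162.3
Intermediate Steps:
Y = √22 ≈ 4.6904
O = -53 (O = -65 + 12 = -53)
R(q, P) = (25 + √22)/(-59 + q) (R(q, P) = (√22 + 25)/((q + 14) - 73) = (25 + √22)/((14 + q) - 73) = (25 + √22)/(-59 + q))
√(R(-76, O) + 17359) - 6294 = √((25 + √22)/(-59 - 76) + 17359) - 6294 = √((25 + √22)/(-135) + 17359) - 6294 = √(-(25 + √22)/135 + 17359) - 6294 = √((-5/27 - √22/135) + 17359) - 6294 = √(468688/27 - √22/135) - 6294 = -6294 + √(468688/27 - √22/135)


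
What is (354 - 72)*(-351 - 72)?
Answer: -119286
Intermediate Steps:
(354 - 72)*(-351 - 72) = 282*(-423) = -119286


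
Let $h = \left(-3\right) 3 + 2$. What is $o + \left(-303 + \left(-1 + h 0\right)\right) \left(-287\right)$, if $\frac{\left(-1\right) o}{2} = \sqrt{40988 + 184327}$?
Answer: $87248 - 6 \sqrt{25035} \approx 86299.0$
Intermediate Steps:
$h = -7$ ($h = -9 + 2 = -7$)
$o = - 6 \sqrt{25035}$ ($o = - 2 \sqrt{40988 + 184327} = - 2 \sqrt{225315} = - 2 \cdot 3 \sqrt{25035} = - 6 \sqrt{25035} \approx -949.35$)
$o + \left(-303 + \left(-1 + h 0\right)\right) \left(-287\right) = - 6 \sqrt{25035} + \left(-303 - 1\right) \left(-287\right) = - 6 \sqrt{25035} - -87248 = - 6 \sqrt{25035} + 87248 = 87248 - 6 \sqrt{25035}$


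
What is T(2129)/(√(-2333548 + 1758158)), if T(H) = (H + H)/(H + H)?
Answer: -I*√575390/575390 ≈ -0.0013183*I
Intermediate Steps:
T(H) = 1 (T(H) = (2*H)/((2*H)) = (2*H)*(1/(2*H)) = 1)
T(2129)/(√(-2333548 + 1758158)) = 1/√(-2333548 + 1758158) = 1/√(-575390) = 1/(I*√575390) = 1*(-I*√575390/575390) = -I*√575390/575390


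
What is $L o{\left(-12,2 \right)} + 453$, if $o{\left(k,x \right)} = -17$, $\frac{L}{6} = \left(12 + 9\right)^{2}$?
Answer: $-44529$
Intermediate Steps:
$L = 2646$ ($L = 6 \left(12 + 9\right)^{2} = 6 \cdot 21^{2} = 6 \cdot 441 = 2646$)
$L o{\left(-12,2 \right)} + 453 = 2646 \left(-17\right) + 453 = -44982 + 453 = -44529$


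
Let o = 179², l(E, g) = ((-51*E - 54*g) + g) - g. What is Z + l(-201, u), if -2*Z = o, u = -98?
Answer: -955/2 ≈ -477.50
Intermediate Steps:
l(E, g) = -54*g - 51*E (l(E, g) = ((-54*g - 51*E) + g) - g = (-53*g - 51*E) - g = -54*g - 51*E)
o = 32041
Z = -32041/2 (Z = -½*32041 = -32041/2 ≈ -16021.)
Z + l(-201, u) = -32041/2 + (-54*(-98) - 51*(-201)) = -32041/2 + (5292 + 10251) = -32041/2 + 15543 = -955/2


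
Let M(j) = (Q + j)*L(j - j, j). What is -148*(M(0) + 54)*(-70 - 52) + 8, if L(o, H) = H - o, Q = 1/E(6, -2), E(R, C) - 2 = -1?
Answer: 975032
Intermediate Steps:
E(R, C) = 1 (E(R, C) = 2 - 1 = 1)
Q = 1 (Q = 1/1 = 1)
M(j) = j*(1 + j) (M(j) = (1 + j)*(j - (j - j)) = (1 + j)*(j - 1*0) = (1 + j)*(j + 0) = (1 + j)*j = j*(1 + j))
-148*(M(0) + 54)*(-70 - 52) + 8 = -148*(0*(1 + 0) + 54)*(-70 - 52) + 8 = -148*(0*1 + 54)*(-122) + 8 = -148*(0 + 54)*(-122) + 8 = -7992*(-122) + 8 = -148*(-6588) + 8 = 975024 + 8 = 975032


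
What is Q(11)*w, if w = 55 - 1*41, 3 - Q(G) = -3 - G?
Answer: 238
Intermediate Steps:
Q(G) = 6 + G (Q(G) = 3 - (-3 - G) = 3 + (3 + G) = 6 + G)
w = 14 (w = 55 - 41 = 14)
Q(11)*w = (6 + 11)*14 = 17*14 = 238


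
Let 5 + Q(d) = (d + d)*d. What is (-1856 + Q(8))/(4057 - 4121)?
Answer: 1733/64 ≈ 27.078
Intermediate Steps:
Q(d) = -5 + 2*d² (Q(d) = -5 + (d + d)*d = -5 + (2*d)*d = -5 + 2*d²)
(-1856 + Q(8))/(4057 - 4121) = (-1856 + (-5 + 2*8²))/(4057 - 4121) = (-1856 + (-5 + 2*64))/(-64) = (-1856 + (-5 + 128))*(-1/64) = (-1856 + 123)*(-1/64) = -1733*(-1/64) = 1733/64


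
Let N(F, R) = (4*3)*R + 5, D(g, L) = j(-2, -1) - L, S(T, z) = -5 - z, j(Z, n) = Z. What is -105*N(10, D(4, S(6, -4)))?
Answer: 735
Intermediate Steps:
D(g, L) = -2 - L
N(F, R) = 5 + 12*R (N(F, R) = 12*R + 5 = 5 + 12*R)
-105*N(10, D(4, S(6, -4))) = -105*(5 + 12*(-2 - (-5 - 1*(-4)))) = -105*(5 + 12*(-2 - (-5 + 4))) = -105*(5 + 12*(-2 - 1*(-1))) = -105*(5 + 12*(-2 + 1)) = -105*(5 + 12*(-1)) = -105*(5 - 12) = -105*(-7) = 735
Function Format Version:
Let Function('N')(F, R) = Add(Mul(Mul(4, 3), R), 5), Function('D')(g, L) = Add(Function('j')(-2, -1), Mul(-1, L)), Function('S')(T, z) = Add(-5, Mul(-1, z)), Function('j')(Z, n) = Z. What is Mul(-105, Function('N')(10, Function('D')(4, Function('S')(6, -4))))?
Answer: 735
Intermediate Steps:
Function('D')(g, L) = Add(-2, Mul(-1, L))
Function('N')(F, R) = Add(5, Mul(12, R)) (Function('N')(F, R) = Add(Mul(12, R), 5) = Add(5, Mul(12, R)))
Mul(-105, Function('N')(10, Function('D')(4, Function('S')(6, -4)))) = Mul(-105, Add(5, Mul(12, Add(-2, Mul(-1, Add(-5, Mul(-1, -4))))))) = Mul(-105, Add(5, Mul(12, Add(-2, Mul(-1, Add(-5, 4)))))) = Mul(-105, Add(5, Mul(12, Add(-2, Mul(-1, -1))))) = Mul(-105, Add(5, Mul(12, Add(-2, 1)))) = Mul(-105, Add(5, Mul(12, -1))) = Mul(-105, Add(5, -12)) = Mul(-105, -7) = 735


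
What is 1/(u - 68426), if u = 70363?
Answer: 1/1937 ≈ 0.00051626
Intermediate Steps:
1/(u - 68426) = 1/(70363 - 68426) = 1/1937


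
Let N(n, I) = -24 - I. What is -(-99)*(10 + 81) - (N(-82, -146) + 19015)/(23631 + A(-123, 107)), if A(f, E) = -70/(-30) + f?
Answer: 635356368/70531 ≈ 9008.2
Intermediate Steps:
A(f, E) = 7/3 + f (A(f, E) = -70*(-1/30) + f = 7/3 + f)
-(-99)*(10 + 81) - (N(-82, -146) + 19015)/(23631 + A(-123, 107)) = -(-99)*(10 + 81) - ((-24 - 1*(-146)) + 19015)/(23631 + (7/3 - 123)) = -(-99)*91 - ((-24 + 146) + 19015)/(23631 - 362/3) = -1*(-9009) - (122 + 19015)/70531/3 = 9009 - 19137*3/70531 = 9009 - 1*57411/70531 = 9009 - 57411/70531 = 635356368/70531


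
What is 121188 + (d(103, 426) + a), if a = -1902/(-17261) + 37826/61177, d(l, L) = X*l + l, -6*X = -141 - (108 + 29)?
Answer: 399361945763150/3167928591 ≈ 1.2606e+5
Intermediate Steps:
X = 139/3 (X = -(-141 - (108 + 29))/6 = -(-141 - 1*137)/6 = -(-141 - 137)/6 = -⅙*(-278) = 139/3 ≈ 46.333)
d(l, L) = 142*l/3 (d(l, L) = 139*l/3 + l = 142*l/3)
a = 769273240/1055976197 (a = -1902*(-1/17261) + 37826*(1/61177) = 1902/17261 + 37826/61177 = 769273240/1055976197 ≈ 0.72849)
121188 + (d(103, 426) + a) = 121188 + ((142/3)*103 + 769273240/1055976197) = 121188 + (14626/3 + 769273240/1055976197) = 121188 + 15447015677042/3167928591 = 399361945763150/3167928591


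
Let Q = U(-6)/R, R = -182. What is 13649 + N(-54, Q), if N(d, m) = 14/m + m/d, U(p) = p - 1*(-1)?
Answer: 695753579/49140 ≈ 14159.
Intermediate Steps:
U(p) = 1 + p (U(p) = p + 1 = 1 + p)
Q = 5/182 (Q = (1 - 6)/(-182) = -5*(-1/182) = 5/182 ≈ 0.027473)
13649 + N(-54, Q) = 13649 + (14/(5/182) + (5/182)/(-54)) = 13649 + (14*(182/5) + (5/182)*(-1/54)) = 13649 + (2548/5 - 5/9828) = 13649 + 25041719/49140 = 695753579/49140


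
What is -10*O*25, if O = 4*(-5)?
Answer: 5000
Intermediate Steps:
O = -20
-10*O*25 = -10*(-20)*25 = 200*25 = 5000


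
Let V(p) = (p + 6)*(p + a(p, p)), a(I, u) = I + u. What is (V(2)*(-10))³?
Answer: -110592000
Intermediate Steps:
V(p) = 3*p*(6 + p) (V(p) = (p + 6)*(p + (p + p)) = (6 + p)*(p + 2*p) = (6 + p)*(3*p) = 3*p*(6 + p))
(V(2)*(-10))³ = ((3*2*(6 + 2))*(-10))³ = ((3*2*8)*(-10))³ = (48*(-10))³ = (-480)³ = -110592000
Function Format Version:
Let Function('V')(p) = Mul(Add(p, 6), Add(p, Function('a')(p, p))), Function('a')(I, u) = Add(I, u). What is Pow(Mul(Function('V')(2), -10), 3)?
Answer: -110592000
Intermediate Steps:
Function('V')(p) = Mul(3, p, Add(6, p)) (Function('V')(p) = Mul(Add(p, 6), Add(p, Add(p, p))) = Mul(Add(6, p), Add(p, Mul(2, p))) = Mul(Add(6, p), Mul(3, p)) = Mul(3, p, Add(6, p)))
Pow(Mul(Function('V')(2), -10), 3) = Pow(Mul(Mul(3, 2, Add(6, 2)), -10), 3) = Pow(Mul(Mul(3, 2, 8), -10), 3) = Pow(Mul(48, -10), 3) = Pow(-480, 3) = -110592000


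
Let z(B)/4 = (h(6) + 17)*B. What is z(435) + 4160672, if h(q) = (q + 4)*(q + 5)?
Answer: 4381652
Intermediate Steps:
h(q) = (4 + q)*(5 + q)
z(B) = 508*B (z(B) = 4*(((20 + 6**2 + 9*6) + 17)*B) = 4*(((20 + 36 + 54) + 17)*B) = 4*((110 + 17)*B) = 4*(127*B) = 508*B)
z(435) + 4160672 = 508*435 + 4160672 = 220980 + 4160672 = 4381652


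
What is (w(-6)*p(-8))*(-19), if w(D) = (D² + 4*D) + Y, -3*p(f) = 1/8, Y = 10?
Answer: 209/12 ≈ 17.417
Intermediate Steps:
p(f) = -1/24 (p(f) = -⅓/8 = -⅓*⅛ = -1/24)
w(D) = 10 + D² + 4*D (w(D) = (D² + 4*D) + 10 = 10 + D² + 4*D)
(w(-6)*p(-8))*(-19) = ((10 + (-6)² + 4*(-6))*(-1/24))*(-19) = ((10 + 36 - 24)*(-1/24))*(-19) = (22*(-1/24))*(-19) = -11/12*(-19) = 209/12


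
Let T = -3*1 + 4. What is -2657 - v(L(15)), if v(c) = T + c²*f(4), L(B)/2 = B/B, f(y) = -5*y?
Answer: -2578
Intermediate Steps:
T = 1 (T = -3 + 4 = 1)
L(B) = 2 (L(B) = 2*(B/B) = 2*1 = 2)
v(c) = 1 - 20*c² (v(c) = 1 + c²*(-5*4) = 1 + c²*(-20) = 1 - 20*c²)
-2657 - v(L(15)) = -2657 - (1 - 20*2²) = -2657 - (1 - 20*4) = -2657 - (1 - 80) = -2657 - 1*(-79) = -2657 + 79 = -2578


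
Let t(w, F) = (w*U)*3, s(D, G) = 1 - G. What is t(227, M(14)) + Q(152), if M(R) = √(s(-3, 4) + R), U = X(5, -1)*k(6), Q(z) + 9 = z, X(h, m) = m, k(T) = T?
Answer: -3943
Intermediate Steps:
Q(z) = -9 + z
U = -6 (U = -1*6 = -6)
M(R) = √(-3 + R) (M(R) = √((1 - 1*4) + R) = √((1 - 4) + R) = √(-3 + R))
t(w, F) = -18*w (t(w, F) = (w*(-6))*3 = -6*w*3 = -18*w)
t(227, M(14)) + Q(152) = -18*227 + (-9 + 152) = -4086 + 143 = -3943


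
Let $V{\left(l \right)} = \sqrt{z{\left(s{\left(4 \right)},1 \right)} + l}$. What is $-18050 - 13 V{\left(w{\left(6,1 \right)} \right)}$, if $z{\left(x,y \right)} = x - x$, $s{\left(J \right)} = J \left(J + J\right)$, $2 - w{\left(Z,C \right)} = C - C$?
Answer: $-18050 - 13 \sqrt{2} \approx -18068.0$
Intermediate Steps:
$w{\left(Z,C \right)} = 2$ ($w{\left(Z,C \right)} = 2 - \left(C - C\right) = 2 - 0 = 2 + 0 = 2$)
$s{\left(J \right)} = 2 J^{2}$ ($s{\left(J \right)} = J 2 J = 2 J^{2}$)
$z{\left(x,y \right)} = 0$
$V{\left(l \right)} = \sqrt{l}$ ($V{\left(l \right)} = \sqrt{0 + l} = \sqrt{l}$)
$-18050 - 13 V{\left(w{\left(6,1 \right)} \right)} = -18050 - 13 \sqrt{2}$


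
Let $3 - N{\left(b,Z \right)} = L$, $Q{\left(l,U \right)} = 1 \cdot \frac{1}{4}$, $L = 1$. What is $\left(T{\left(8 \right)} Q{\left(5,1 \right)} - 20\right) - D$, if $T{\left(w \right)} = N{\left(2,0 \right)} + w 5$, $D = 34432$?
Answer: $- \frac{68883}{2} \approx -34442.0$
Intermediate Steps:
$Q{\left(l,U \right)} = \frac{1}{4}$ ($Q{\left(l,U \right)} = 1 \cdot \frac{1}{4} = \frac{1}{4}$)
$N{\left(b,Z \right)} = 2$ ($N{\left(b,Z \right)} = 3 - 1 = 2$)
$T{\left(w \right)} = 2 + 5 w$ ($T{\left(w \right)} = 2 + w 5 = 2 + 5 w$)
$\left(T{\left(8 \right)} Q{\left(5,1 \right)} - 20\right) - D = \left(\left(2 + 5 \cdot 8\right) \frac{1}{4} - 20\right) - 34432 = \left(\left(2 + 40\right) \frac{1}{4} - 20\right) - 34432 = \left(42 \cdot \frac{1}{4} - 20\right) - 34432 = \left(\frac{21}{2} - 20\right) - 34432 = - \frac{19}{2} - 34432 = - \frac{68883}{2}$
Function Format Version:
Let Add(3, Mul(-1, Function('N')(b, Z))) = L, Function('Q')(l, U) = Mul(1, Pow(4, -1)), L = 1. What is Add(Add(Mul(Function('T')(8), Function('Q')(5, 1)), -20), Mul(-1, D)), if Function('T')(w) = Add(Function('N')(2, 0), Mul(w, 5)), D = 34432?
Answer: Rational(-68883, 2) ≈ -34442.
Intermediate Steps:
Function('Q')(l, U) = Rational(1, 4) (Function('Q')(l, U) = Mul(1, Rational(1, 4)) = Rational(1, 4))
Function('N')(b, Z) = 2 (Function('N')(b, Z) = Add(3, Mul(-1, 1)) = Add(3, -1) = 2)
Function('T')(w) = Add(2, Mul(5, w)) (Function('T')(w) = Add(2, Mul(w, 5)) = Add(2, Mul(5, w)))
Add(Add(Mul(Function('T')(8), Function('Q')(5, 1)), -20), Mul(-1, D)) = Add(Add(Mul(Add(2, Mul(5, 8)), Rational(1, 4)), -20), Mul(-1, 34432)) = Add(Add(Mul(Add(2, 40), Rational(1, 4)), -20), -34432) = Add(Add(Mul(42, Rational(1, 4)), -20), -34432) = Add(Add(Rational(21, 2), -20), -34432) = Add(Rational(-19, 2), -34432) = Rational(-68883, 2)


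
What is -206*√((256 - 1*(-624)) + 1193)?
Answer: -206*√2073 ≈ -9379.2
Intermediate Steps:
-206*√((256 - 1*(-624)) + 1193) = -206*√((256 + 624) + 1193) = -206*√(880 + 1193) = -206*√2073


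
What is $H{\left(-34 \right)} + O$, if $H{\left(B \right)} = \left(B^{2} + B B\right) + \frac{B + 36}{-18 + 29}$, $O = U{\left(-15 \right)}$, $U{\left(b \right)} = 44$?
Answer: $\frac{25918}{11} \approx 2356.2$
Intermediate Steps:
$O = 44$
$H{\left(B \right)} = \frac{36}{11} + 2 B^{2} + \frac{B}{11}$ ($H{\left(B \right)} = \left(B^{2} + B^{2}\right) + \frac{36 + B}{11} = 2 B^{2} + \left(36 + B\right) \frac{1}{11} = 2 B^{2} + \left(\frac{36}{11} + \frac{B}{11}\right) = \frac{36}{11} + 2 B^{2} + \frac{B}{11}$)
$H{\left(-34 \right)} + O = \left(\frac{36}{11} + 2 \left(-34\right)^{2} + \frac{1}{11} \left(-34\right)\right) + 44 = \left(\frac{36}{11} + 2 \cdot 1156 - \frac{34}{11}\right) + 44 = \left(\frac{36}{11} + 2312 - \frac{34}{11}\right) + 44 = \frac{25434}{11} + 44 = \frac{25918}{11}$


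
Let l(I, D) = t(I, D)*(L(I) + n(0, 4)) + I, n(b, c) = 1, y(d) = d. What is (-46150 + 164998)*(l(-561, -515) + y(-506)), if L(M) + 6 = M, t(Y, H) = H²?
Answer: -17841273623616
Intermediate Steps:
L(M) = -6 + M
l(I, D) = I + D²*(-5 + I) (l(I, D) = D²*((-6 + I) + 1) + I = D²*(-5 + I) + I = I + D²*(-5 + I))
(-46150 + 164998)*(l(-561, -515) + y(-506)) = (-46150 + 164998)*((-561 + (-515)² + (-515)²*(-6 - 561)) - 506) = 118848*((-561 + 265225 + 265225*(-567)) - 506) = 118848*((-561 + 265225 - 150382575) - 506) = 118848*(-150117911 - 506) = 118848*(-150118417) = -17841273623616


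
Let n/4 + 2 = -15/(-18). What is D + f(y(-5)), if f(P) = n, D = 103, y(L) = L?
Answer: 295/3 ≈ 98.333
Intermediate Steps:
n = -14/3 (n = -8 + 4*(-15/(-18)) = -8 + 4*(-15*(-1/18)) = -8 + 4*(⅚) = -8 + 10/3 = -14/3 ≈ -4.6667)
f(P) = -14/3
D + f(y(-5)) = 103 - 14/3 = 295/3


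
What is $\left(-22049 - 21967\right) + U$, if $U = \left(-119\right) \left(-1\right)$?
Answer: $-43897$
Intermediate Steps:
$U = 119$
$\left(-22049 - 21967\right) + U = \left(-22049 - 21967\right) + 119 = -44016 + 119 = -43897$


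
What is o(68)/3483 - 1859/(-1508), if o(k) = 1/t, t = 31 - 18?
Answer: 6475013/5252364 ≈ 1.2328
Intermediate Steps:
t = 13
o(k) = 1/13
o(68)/3483 - 1859/(-1508) = (1/13)/3483 - 1859/(-1508) = (1/13)*(1/3483) - 1859*(-1/1508) = 1/45279 + 143/116 = 6475013/5252364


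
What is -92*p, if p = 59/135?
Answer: -5428/135 ≈ -40.207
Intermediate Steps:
p = 59/135 (p = 59*(1/135) = 59/135 ≈ 0.43704)
-92*p = -92*59/135 = -5428/135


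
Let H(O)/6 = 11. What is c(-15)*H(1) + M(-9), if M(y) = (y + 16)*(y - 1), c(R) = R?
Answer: -1060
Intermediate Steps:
H(O) = 66 (H(O) = 6*11 = 66)
M(y) = (-1 + y)*(16 + y) (M(y) = (16 + y)*(-1 + y) = (-1 + y)*(16 + y))
c(-15)*H(1) + M(-9) = -15*66 + (-16 + (-9)**2 + 15*(-9)) = -990 + (-16 + 81 - 135) = -990 - 70 = -1060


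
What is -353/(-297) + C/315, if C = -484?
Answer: -3617/10395 ≈ -0.34796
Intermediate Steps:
-353/(-297) + C/315 = -353/(-297) - 484/315 = -353*(-1/297) - 484*1/315 = 353/297 - 484/315 = -3617/10395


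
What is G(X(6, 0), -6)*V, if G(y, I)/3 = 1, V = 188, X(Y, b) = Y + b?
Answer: 564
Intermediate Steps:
G(y, I) = 3 (G(y, I) = 3*1 = 3)
G(X(6, 0), -6)*V = 3*188 = 564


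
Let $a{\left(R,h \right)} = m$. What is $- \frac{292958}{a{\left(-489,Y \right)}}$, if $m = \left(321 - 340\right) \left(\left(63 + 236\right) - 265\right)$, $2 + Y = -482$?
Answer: $\frac{146479}{323} \approx 453.5$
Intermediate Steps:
$Y = -484$ ($Y = -2 - 482 = -484$)
$m = -646$ ($m = - 19 \left(299 - 265\right) = \left(-19\right) 34 = -646$)
$a{\left(R,h \right)} = -646$
$- \frac{292958}{a{\left(-489,Y \right)}} = - \frac{292958}{-646} = \left(-292958\right) \left(- \frac{1}{646}\right) = \frac{146479}{323}$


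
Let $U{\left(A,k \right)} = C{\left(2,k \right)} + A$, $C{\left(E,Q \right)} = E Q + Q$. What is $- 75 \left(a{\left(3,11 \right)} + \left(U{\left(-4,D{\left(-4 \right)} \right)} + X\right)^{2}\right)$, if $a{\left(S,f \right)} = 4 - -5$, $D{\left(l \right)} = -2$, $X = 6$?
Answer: $-1875$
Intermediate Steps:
$C{\left(E,Q \right)} = Q + E Q$
$U{\left(A,k \right)} = A + 3 k$ ($U{\left(A,k \right)} = k \left(1 + 2\right) + A = k 3 + A = 3 k + A = A + 3 k$)
$a{\left(S,f \right)} = 9$ ($a{\left(S,f \right)} = 4 + 5 = 9$)
$- 75 \left(a{\left(3,11 \right)} + \left(U{\left(-4,D{\left(-4 \right)} \right)} + X\right)^{2}\right) = - 75 \left(9 + \left(\left(-4 + 3 \left(-2\right)\right) + 6\right)^{2}\right) = - 75 \left(9 + \left(\left(-4 - 6\right) + 6\right)^{2}\right) = - 75 \left(9 + \left(-10 + 6\right)^{2}\right) = - 75 \left(9 + \left(-4\right)^{2}\right) = - 75 \left(9 + 16\right) = \left(-75\right) 25 = -1875$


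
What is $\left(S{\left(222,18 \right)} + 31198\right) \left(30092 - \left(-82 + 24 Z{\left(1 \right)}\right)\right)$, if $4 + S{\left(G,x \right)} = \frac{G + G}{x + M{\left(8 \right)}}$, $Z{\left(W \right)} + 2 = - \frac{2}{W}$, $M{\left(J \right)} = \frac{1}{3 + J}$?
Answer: $\frac{188052072300}{199} \approx 9.4499 \cdot 10^{8}$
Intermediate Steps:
$Z{\left(W \right)} = -2 - \frac{2}{W}$
$S{\left(G,x \right)} = -4 + \frac{2 G}{\frac{1}{11} + x}$ ($S{\left(G,x \right)} = -4 + \frac{G + G}{x + \frac{1}{3 + 8}} = -4 + \frac{2 G}{x + \frac{1}{11}} = -4 + \frac{2 G}{\frac{1}{11} + x}$)
$\left(S{\left(222,18 \right)} + 31198\right) \left(30092 - \left(-82 + 24 Z{\left(1 \right)}\right)\right) = \left(\frac{2 \left(-2 - 396 + 11 \cdot 222\right)}{1 + 11 \cdot 18} + 31198\right) \left(30092 - \left(-82 + 24 \left(-2 - \frac{2}{1}\right)\right)\right) = \left(\frac{2 \left(-2 - 396 + 2442\right)}{1 + 198} + 31198\right) \left(30092 - \left(-82 + 24 \left(-2 - 2\right)\right)\right) = \left(2 \cdot \frac{1}{199} \cdot 2044 + 31198\right) \left(30092 - \left(-82 + 24 \left(-2 - 2\right)\right)\right) = \left(2 \cdot \frac{1}{199} \cdot 2044 + 31198\right) \left(30092 + \left(82 - -96\right)\right) = \left(\frac{4088}{199} + 31198\right) \left(30092 + \left(82 + 96\right)\right) = \frac{6212490 \left(30092 + 178\right)}{199} = \frac{6212490}{199} \cdot 30270 = \frac{188052072300}{199}$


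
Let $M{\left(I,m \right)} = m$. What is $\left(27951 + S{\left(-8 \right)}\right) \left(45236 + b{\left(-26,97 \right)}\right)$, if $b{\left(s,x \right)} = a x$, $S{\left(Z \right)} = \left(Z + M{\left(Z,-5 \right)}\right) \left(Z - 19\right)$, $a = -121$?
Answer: $948088698$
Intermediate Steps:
$S{\left(Z \right)} = \left(-19 + Z\right) \left(-5 + Z\right)$ ($S{\left(Z \right)} = \left(Z - 5\right) \left(Z - 19\right) = \left(-5 + Z\right) \left(-19 + Z\right) = \left(-19 + Z\right) \left(-5 + Z\right)$)
$b{\left(s,x \right)} = - 121 x$
$\left(27951 + S{\left(-8 \right)}\right) \left(45236 + b{\left(-26,97 \right)}\right) = \left(27951 + \left(95 + \left(-8\right)^{2} - -192\right)\right) \left(45236 - 11737\right) = \left(27951 + \left(95 + 64 + 192\right)\right) \left(45236 - 11737\right) = \left(27951 + 351\right) 33499 = 28302 \cdot 33499 = 948088698$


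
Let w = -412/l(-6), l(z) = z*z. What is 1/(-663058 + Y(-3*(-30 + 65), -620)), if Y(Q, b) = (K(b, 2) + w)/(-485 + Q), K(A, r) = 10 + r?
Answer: -1062/704167597 ≈ -1.5082e-6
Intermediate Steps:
l(z) = z²
w = -103/9 (w = -412/((-6)²) = -412/36 = -412*1/36 = -103/9 ≈ -11.444)
Y(Q, b) = 5/(9*(-485 + Q)) (Y(Q, b) = ((10 + 2) - 103/9)/(-485 + Q) = (12 - 103/9)/(-485 + Q) = 5/(9*(-485 + Q)))
1/(-663058 + Y(-3*(-30 + 65), -620)) = 1/(-663058 + 5/(9*(-485 - 3*(-30 + 65)))) = 1/(-663058 + 5/(9*(-485 - 3*35))) = 1/(-663058 + 5/(9*(-485 - 105))) = 1/(-663058 + (5/9)/(-590)) = 1/(-663058 + (5/9)*(-1/590)) = 1/(-663058 - 1/1062) = 1/(-704167597/1062) = -1062/704167597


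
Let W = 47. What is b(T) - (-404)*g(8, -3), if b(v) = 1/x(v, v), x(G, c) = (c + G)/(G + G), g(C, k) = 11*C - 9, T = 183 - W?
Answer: 31917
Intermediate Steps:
T = 136 (T = 183 - 1*47 = 183 - 47 = 136)
g(C, k) = -9 + 11*C
x(G, c) = (G + c)/(2*G) (x(G, c) = (G + c)/((2*G)) = (G + c)*(1/(2*G)) = (G + c)/(2*G))
b(v) = 1 (b(v) = 1/((v + v)/(2*v)) = 1/((2*v)/(2*v)) = 1/1 = 1)
b(T) - (-404)*g(8, -3) = 1 - (-404)*(-9 + 11*8) = 1 - (-404)*(-9 + 88) = 1 - (-404)*79 = 1 - 1*(-31916) = 1 + 31916 = 31917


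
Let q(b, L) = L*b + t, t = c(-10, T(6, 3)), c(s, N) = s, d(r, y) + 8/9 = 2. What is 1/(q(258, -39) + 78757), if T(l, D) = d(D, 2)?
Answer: 1/68685 ≈ 1.4559e-5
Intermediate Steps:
d(r, y) = 10/9 (d(r, y) = -8/9 + 2 = 10/9)
T(l, D) = 10/9
t = -10
q(b, L) = -10 + L*b (q(b, L) = L*b - 10 = -10 + L*b)
1/(q(258, -39) + 78757) = 1/((-10 - 39*258) + 78757) = 1/((-10 - 10062) + 78757) = 1/(-10072 + 78757) = 1/68685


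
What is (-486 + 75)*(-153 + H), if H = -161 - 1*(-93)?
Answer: 90831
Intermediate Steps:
H = -68 (H = -161 + 93 = -68)
(-486 + 75)*(-153 + H) = (-486 + 75)*(-153 - 68) = -411*(-221) = 90831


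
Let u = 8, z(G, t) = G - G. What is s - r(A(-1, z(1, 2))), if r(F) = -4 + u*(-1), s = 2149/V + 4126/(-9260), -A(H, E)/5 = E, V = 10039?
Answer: 547006253/46480570 ≈ 11.768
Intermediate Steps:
z(G, t) = 0
A(H, E) = -5*E
s = -10760587/46480570 (s = 2149/10039 + 4126/(-9260) = 2149*(1/10039) + 4126*(-1/9260) = 2149/10039 - 2063/4630 = -10760587/46480570 ≈ -0.23151)
r(F) = -12 (r(F) = -4 + 8*(-1) = -4 - 8 = -12)
s - r(A(-1, z(1, 2))) = -10760587/46480570 - 1*(-12) = -10760587/46480570 + 12 = 547006253/46480570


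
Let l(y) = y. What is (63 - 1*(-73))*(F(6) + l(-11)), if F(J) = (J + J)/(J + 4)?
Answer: -6664/5 ≈ -1332.8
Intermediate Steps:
F(J) = 2*J/(4 + J) (F(J) = (2*J)/(4 + J) = 2*J/(4 + J))
(63 - 1*(-73))*(F(6) + l(-11)) = (63 - 1*(-73))*(2*6/(4 + 6) - 11) = (63 + 73)*(2*6/10 - 11) = 136*(2*6*(⅒) - 11) = 136*(6/5 - 11) = 136*(-49/5) = -6664/5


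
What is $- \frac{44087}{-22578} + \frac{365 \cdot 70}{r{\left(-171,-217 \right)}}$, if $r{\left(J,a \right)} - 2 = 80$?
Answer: $\frac{290241517}{925698} \approx 313.54$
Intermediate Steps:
$r{\left(J,a \right)} = 82$ ($r{\left(J,a \right)} = 2 + 80 = 82$)
$- \frac{44087}{-22578} + \frac{365 \cdot 70}{r{\left(-171,-217 \right)}} = - \frac{44087}{-22578} + \frac{365 \cdot 70}{82} = \left(-44087\right) \left(- \frac{1}{22578}\right) + 25550 \cdot \frac{1}{82} = \frac{44087}{22578} + \frac{12775}{41} = \frac{290241517}{925698}$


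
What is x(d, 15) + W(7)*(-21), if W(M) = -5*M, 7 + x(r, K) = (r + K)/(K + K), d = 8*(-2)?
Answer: 21839/30 ≈ 727.97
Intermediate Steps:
d = -16
x(r, K) = -7 + (K + r)/(2*K) (x(r, K) = -7 + (r + K)/(K + K) = -7 + (K + r)/((2*K)) = -7 + (K + r)*(1/(2*K)) = -7 + (K + r)/(2*K))
x(d, 15) + W(7)*(-21) = (½)*(-16 - 13*15)/15 - 5*7*(-21) = (½)*(1/15)*(-16 - 195) - 35*(-21) = (½)*(1/15)*(-211) + 735 = -211/30 + 735 = 21839/30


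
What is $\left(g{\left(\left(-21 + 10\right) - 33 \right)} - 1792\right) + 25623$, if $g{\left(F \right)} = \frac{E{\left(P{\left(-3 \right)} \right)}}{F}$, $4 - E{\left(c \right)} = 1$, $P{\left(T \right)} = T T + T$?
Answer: $\frac{1048561}{44} \approx 23831.0$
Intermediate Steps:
$P{\left(T \right)} = T + T^{2}$ ($P{\left(T \right)} = T^{2} + T = T + T^{2}$)
$E{\left(c \right)} = 3$ ($E{\left(c \right)} = 4 - 1 = 3$)
$g{\left(F \right)} = \frac{3}{F}$
$\left(g{\left(\left(-21 + 10\right) - 33 \right)} - 1792\right) + 25623 = \left(\frac{3}{\left(-21 + 10\right) - 33} - 1792\right) + 25623 = \left(\frac{3}{-11 - 33} - 1792\right) + 25623 = \left(\frac{3}{-44} - 1792\right) + 25623 = \left(3 \left(- \frac{1}{44}\right) - 1792\right) + 25623 = \left(- \frac{3}{44} - 1792\right) + 25623 = - \frac{78851}{44} + 25623 = \frac{1048561}{44}$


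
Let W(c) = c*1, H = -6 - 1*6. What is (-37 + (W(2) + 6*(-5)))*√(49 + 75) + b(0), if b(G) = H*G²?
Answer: -130*√31 ≈ -723.81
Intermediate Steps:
H = -12 (H = -6 - 6 = -12)
W(c) = c
b(G) = -12*G²
(-37 + (W(2) + 6*(-5)))*√(49 + 75) + b(0) = (-37 + (2 + 6*(-5)))*√(49 + 75) - 12*0² = (-37 + (2 - 30))*√124 - 12*0 = (-37 - 28)*(2*√31) + 0 = -130*√31 + 0 = -130*√31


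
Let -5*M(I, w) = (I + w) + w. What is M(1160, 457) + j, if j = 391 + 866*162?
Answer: 701341/5 ≈ 1.4027e+5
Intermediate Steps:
M(I, w) = -2*w/5 - I/5 (M(I, w) = -((I + w) + w)/5 = -(I + 2*w)/5 = -2*w/5 - I/5)
j = 140683 (j = 391 + 140292 = 140683)
M(1160, 457) + j = (-2/5*457 - 1/5*1160) + 140683 = (-914/5 - 232) + 140683 = -2074/5 + 140683 = 701341/5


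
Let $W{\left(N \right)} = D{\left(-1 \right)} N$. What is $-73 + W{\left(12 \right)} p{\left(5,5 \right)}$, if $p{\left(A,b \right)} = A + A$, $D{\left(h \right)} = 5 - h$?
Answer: $647$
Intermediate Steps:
$p{\left(A,b \right)} = 2 A$
$W{\left(N \right)} = 6 N$ ($W{\left(N \right)} = \left(5 - -1\right) N = \left(5 + 1\right) N = 6 N$)
$-73 + W{\left(12 \right)} p{\left(5,5 \right)} = -73 + 6 \cdot 12 \cdot 2 \cdot 5 = -73 + 72 \cdot 10 = -73 + 720 = 647$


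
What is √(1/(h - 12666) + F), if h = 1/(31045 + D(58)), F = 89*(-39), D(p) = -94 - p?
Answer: 2*I*√132859852580039434435/391290737 ≈ 58.915*I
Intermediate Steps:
F = -3471
h = 1/30893 (h = 1/(31045 + (-94 - 1*58)) = 1/(31045 + (-94 - 58)) = 1/(31045 - 152) = 1/30893 ≈ 3.2370e-5)
√(1/(h - 12666) + F) = √(1/(1/30893 - 12666) - 3471) = √(1/(-391290737/30893) - 3471) = √(-30893/391290737 - 3471) = √(-1358170179020/391290737) = 2*I*√132859852580039434435/391290737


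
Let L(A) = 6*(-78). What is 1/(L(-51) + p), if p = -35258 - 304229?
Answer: -1/339955 ≈ -2.9416e-6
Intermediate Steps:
p = -339487
L(A) = -468
1/(L(-51) + p) = 1/(-468 - 339487) = 1/(-339955) = -1/339955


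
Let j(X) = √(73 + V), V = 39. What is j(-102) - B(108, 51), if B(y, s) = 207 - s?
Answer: -156 + 4*√7 ≈ -145.42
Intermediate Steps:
j(X) = 4*√7 (j(X) = √(73 + 39) = √112 = 4*√7)
j(-102) - B(108, 51) = 4*√7 - (207 - 1*51) = 4*√7 - (207 - 51) = 4*√7 - 1*156 = 4*√7 - 156 = -156 + 4*√7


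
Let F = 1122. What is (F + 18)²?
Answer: 1299600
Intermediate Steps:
(F + 18)² = (1122 + 18)² = 1140² = 1299600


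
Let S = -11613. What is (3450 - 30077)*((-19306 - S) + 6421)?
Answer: 33869544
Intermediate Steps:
(3450 - 30077)*((-19306 - S) + 6421) = (3450 - 30077)*((-19306 - 1*(-11613)) + 6421) = -26627*((-19306 + 11613) + 6421) = -26627*(-7693 + 6421) = -26627*(-1272) = 33869544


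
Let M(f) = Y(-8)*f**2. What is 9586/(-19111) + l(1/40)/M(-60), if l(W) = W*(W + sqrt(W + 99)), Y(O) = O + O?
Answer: -883445779111/1761269760000 - sqrt(39610)/46080000 ≈ -0.50160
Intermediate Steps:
Y(O) = 2*O
l(W) = W*(W + sqrt(99 + W))
M(f) = -16*f**2 (M(f) = (2*(-8))*f**2 = -16*f**2)
9586/(-19111) + l(1/40)/M(-60) = 9586/(-19111) + ((1/40 + sqrt(99 + 1/40))/40)/((-16*(-60)**2)) = 9586*(-1/19111) + ((1/40 + sqrt(99 + 1/40))/40)/((-16*3600)) = -9586/19111 + ((1/40 + sqrt(3961/40))/40)/(-57600) = -9586/19111 + ((1/40 + sqrt(39610)/20)/40)*(-1/57600) = -9586/19111 + (1/1600 + sqrt(39610)/800)*(-1/57600) = -9586/19111 + (-1/92160000 - sqrt(39610)/46080000) = -883445779111/1761269760000 - sqrt(39610)/46080000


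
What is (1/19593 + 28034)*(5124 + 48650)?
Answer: 4219493392166/2799 ≈ 1.5075e+9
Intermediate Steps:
(1/19593 + 28034)*(5124 + 48650) = (1/19593 + 28034)*53774 = (549270163/19593)*53774 = 4219493392166/2799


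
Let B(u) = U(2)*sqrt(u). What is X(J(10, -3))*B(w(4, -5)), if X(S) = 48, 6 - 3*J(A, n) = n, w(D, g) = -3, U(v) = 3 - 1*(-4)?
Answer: 336*I*sqrt(3) ≈ 581.97*I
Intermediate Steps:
U(v) = 7 (U(v) = 3 + 4 = 7)
J(A, n) = 2 - n/3
B(u) = 7*sqrt(u)
X(J(10, -3))*B(w(4, -5)) = 48*(7*sqrt(-3)) = 48*(7*(I*sqrt(3))) = 48*(7*I*sqrt(3)) = 336*I*sqrt(3)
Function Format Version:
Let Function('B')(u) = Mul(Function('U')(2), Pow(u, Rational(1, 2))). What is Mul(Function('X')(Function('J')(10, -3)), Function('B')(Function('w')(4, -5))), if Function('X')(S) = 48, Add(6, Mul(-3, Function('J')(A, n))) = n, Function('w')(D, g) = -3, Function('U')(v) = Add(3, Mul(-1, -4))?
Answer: Mul(336, I, Pow(3, Rational(1, 2))) ≈ Mul(581.97, I)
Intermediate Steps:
Function('U')(v) = 7 (Function('U')(v) = Add(3, 4) = 7)
Function('J')(A, n) = Add(2, Mul(Rational(-1, 3), n))
Function('B')(u) = Mul(7, Pow(u, Rational(1, 2)))
Mul(Function('X')(Function('J')(10, -3)), Function('B')(Function('w')(4, -5))) = Mul(48, Mul(7, Pow(-3, Rational(1, 2)))) = Mul(48, Mul(7, Mul(I, Pow(3, Rational(1, 2))))) = Mul(48, Mul(7, I, Pow(3, Rational(1, 2)))) = Mul(336, I, Pow(3, Rational(1, 2)))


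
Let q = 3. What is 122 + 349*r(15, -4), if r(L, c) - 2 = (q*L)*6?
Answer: 95050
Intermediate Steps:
r(L, c) = 2 + 18*L (r(L, c) = 2 + (3*L)*6 = 2 + 18*L)
122 + 349*r(15, -4) = 122 + 349*(2 + 18*15) = 122 + 349*(2 + 270) = 122 + 349*272 = 122 + 94928 = 95050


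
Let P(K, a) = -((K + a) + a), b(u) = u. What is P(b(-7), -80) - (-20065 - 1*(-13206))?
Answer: 7026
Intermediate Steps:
P(K, a) = -K - 2*a (P(K, a) = -(K + 2*a) = -K - 2*a)
P(b(-7), -80) - (-20065 - 1*(-13206)) = (-1*(-7) - 2*(-80)) - (-20065 - 1*(-13206)) = (7 + 160) - (-20065 + 13206) = 167 - 1*(-6859) = 167 + 6859 = 7026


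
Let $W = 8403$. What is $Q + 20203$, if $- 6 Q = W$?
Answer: $\frac{37605}{2} \approx 18803.0$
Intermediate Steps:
$Q = - \frac{2801}{2}$ ($Q = \left(- \frac{1}{6}\right) 8403 = - \frac{2801}{2} \approx -1400.5$)
$Q + 20203 = - \frac{2801}{2} + 20203 = \frac{37605}{2}$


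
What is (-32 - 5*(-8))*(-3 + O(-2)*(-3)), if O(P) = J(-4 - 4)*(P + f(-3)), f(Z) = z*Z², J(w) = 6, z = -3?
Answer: 4152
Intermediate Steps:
f(Z) = -3*Z²
O(P) = -162 + 6*P (O(P) = 6*(P - 3*(-3)²) = 6*(P - 3*9) = 6*(P - 27) = 6*(-27 + P) = -162 + 6*P)
(-32 - 5*(-8))*(-3 + O(-2)*(-3)) = (-32 - 5*(-8))*(-3 + (-162 + 6*(-2))*(-3)) = (-32 + 40)*(-3 + (-162 - 12)*(-3)) = 8*(-3 - 174*(-3)) = 8*(-3 + 522) = 8*519 = 4152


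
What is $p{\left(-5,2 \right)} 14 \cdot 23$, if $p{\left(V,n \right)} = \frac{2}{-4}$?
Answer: $-161$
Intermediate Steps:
$p{\left(V,n \right)} = - \frac{1}{2}$ ($p{\left(V,n \right)} = 2 \left(- \frac{1}{4}\right) = - \frac{1}{2}$)
$p{\left(-5,2 \right)} 14 \cdot 23 = \left(- \frac{1}{2}\right) 14 \cdot 23 = \left(-7\right) 23 = -161$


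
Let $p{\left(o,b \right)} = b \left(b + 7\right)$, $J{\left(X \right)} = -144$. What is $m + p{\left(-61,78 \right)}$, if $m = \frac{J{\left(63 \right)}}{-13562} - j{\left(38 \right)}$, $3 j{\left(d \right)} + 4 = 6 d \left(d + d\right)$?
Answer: $\frac{17400262}{20343} \approx 855.34$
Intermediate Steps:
$p{\left(o,b \right)} = b \left(7 + b\right)$
$j{\left(d \right)} = - \frac{4}{3} + 4 d^{2}$ ($j{\left(d \right)} = - \frac{4}{3} + \frac{6 d \left(d + d\right)}{3} = - \frac{4}{3} + \frac{6 d 2 d}{3} = - \frac{4}{3} + \frac{12 d^{2}}{3} = - \frac{4}{3} + 4 d^{2}$)
$m = - \frac{117473828}{20343}$ ($m = - \frac{144}{-13562} - \left(- \frac{4}{3} + 4 \cdot 38^{2}\right) = \left(-144\right) \left(- \frac{1}{13562}\right) - \left(- \frac{4}{3} + 4 \cdot 1444\right) = \frac{72}{6781} - \left(- \frac{4}{3} + 5776\right) = \frac{72}{6781} - \frac{17324}{3} = - \frac{117473828}{20343} \approx -5774.7$)
$m + p{\left(-61,78 \right)} = - \frac{117473828}{20343} + 78 \left(7 + 78\right) = - \frac{117473828}{20343} + 78 \cdot 85 = - \frac{117473828}{20343} + 6630 = \frac{17400262}{20343}$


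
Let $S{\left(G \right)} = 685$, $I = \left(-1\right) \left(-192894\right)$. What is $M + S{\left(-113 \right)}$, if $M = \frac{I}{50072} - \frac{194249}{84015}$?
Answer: $\frac{1444068461641}{2103399540} \approx 686.54$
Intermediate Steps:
$I = 192894$
$M = \frac{3239776741}{2103399540}$ ($M = \frac{192894}{50072} - \frac{194249}{84015} = 192894 \cdot \frac{1}{50072} - \frac{194249}{84015} = \frac{96447}{25036} - \frac{194249}{84015} = \frac{3239776741}{2103399540} \approx 1.5403$)
$M + S{\left(-113 \right)} = \frac{3239776741}{2103399540} + 685 = \frac{1444068461641}{2103399540}$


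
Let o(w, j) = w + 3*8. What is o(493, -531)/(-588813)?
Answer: -517/588813 ≈ -0.00087804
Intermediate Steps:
o(w, j) = 24 + w (o(w, j) = w + 24 = 24 + w)
o(493, -531)/(-588813) = (24 + 493)/(-588813) = 517*(-1/588813) = -517/588813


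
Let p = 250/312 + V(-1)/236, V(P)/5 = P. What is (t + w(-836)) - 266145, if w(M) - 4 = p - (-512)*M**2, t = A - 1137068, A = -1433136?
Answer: 816851336302/2301 ≈ 3.5500e+8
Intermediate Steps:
V(P) = 5*P
t = -2570204 (t = -1433136 - 1137068 = -2570204)
p = 1795/2301 (p = 250/312 + (5*(-1))/236 = 250*(1/312) - 5*1/236 = 125/156 - 5/236 = 1795/2301 ≈ 0.78010)
w(M) = 10999/2301 + 512*M**2 (w(M) = 4 + (1795/2301 - (-512)*M**2) = 4 + (1795/2301 + 512*M**2) = 10999/2301 + 512*M**2)
(t + w(-836)) - 266145 = (-2570204 + (10999/2301 + 512*(-836)**2)) - 266145 = (-2570204 + (10999/2301 + 512*698896)) - 266145 = (-2570204 + (10999/2301 + 357834752)) - 266145 = (-2570204 + 823377775351/2301) - 266145 = 817463735947/2301 - 266145 = 816851336302/2301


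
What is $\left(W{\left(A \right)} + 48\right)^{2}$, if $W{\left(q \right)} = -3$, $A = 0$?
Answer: $2025$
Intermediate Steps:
$\left(W{\left(A \right)} + 48\right)^{2} = \left(-3 + 48\right)^{2} = 45^{2} = 2025$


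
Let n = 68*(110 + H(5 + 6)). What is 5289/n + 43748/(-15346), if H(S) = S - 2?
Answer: -136421911/62089916 ≈ -2.1972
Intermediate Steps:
H(S) = -2 + S
n = 8092 (n = 68*(110 + (-2 + (5 + 6))) = 68*(110 + (-2 + 11)) = 68*(110 + 9) = 68*119 = 8092)
5289/n + 43748/(-15346) = 5289/8092 + 43748/(-15346) = 5289*(1/8092) + 43748*(-1/15346) = 5289/8092 - 21874/7673 = -136421911/62089916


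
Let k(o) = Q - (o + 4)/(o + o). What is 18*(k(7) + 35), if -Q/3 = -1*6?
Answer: 6579/7 ≈ 939.86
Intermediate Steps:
Q = 18 (Q = -(-3)*6 = -3*(-6) = 18)
k(o) = 18 - (4 + o)/(2*o) (k(o) = 18 - (o + 4)/(o + o) = 18 - (4 + o)/(2*o))
18*(k(7) + 35) = 18*((35/2 - 2/7) + 35) = 18*(241/14 + 35) = 18*(731/14) = 6579/7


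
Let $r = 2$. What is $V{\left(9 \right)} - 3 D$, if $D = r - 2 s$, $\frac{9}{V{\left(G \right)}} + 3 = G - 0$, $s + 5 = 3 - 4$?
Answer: $- \frac{81}{2} \approx -40.5$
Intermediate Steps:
$s = -6$ ($s = -5 + \left(3 - 4\right) = -5 - 1 = -6$)
$V{\left(G \right)} = \frac{9}{-3 + G}$ ($V{\left(G \right)} = \frac{9}{-3 + \left(G - 0\right)} = \frac{9}{-3 + \left(G + 0\right)} = \frac{9}{-3 + G}$)
$D = 14$ ($D = 2 - -12 = 2 + 12 = 14$)
$V{\left(9 \right)} - 3 D = \frac{9}{-3 + 9} - 3 \cdot 14 = \frac{9}{6} - 42 = 9 \cdot \frac{1}{6} - 42 = \frac{3}{2} - 42 = - \frac{81}{2}$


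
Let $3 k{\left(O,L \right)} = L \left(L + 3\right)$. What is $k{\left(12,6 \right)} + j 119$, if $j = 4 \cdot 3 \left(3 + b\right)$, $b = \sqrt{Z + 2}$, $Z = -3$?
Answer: $4302 + 1428 i \approx 4302.0 + 1428.0 i$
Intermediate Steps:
$k{\left(O,L \right)} = \frac{L \left(3 + L\right)}{3}$ ($k{\left(O,L \right)} = \frac{L \left(L + 3\right)}{3} = \frac{L \left(3 + L\right)}{3}$)
$b = i$ ($b = \sqrt{-3 + 2} = \sqrt{-1} = i \approx 1.0 i$)
$j = 36 + 12 i$ ($j = 4 \cdot 3 \left(3 + i\right) = 12 \left(3 + i\right) = 36 + 12 i \approx 36.0 + 12.0 i$)
$k{\left(12,6 \right)} + j 119 = \frac{1}{3} \cdot 6 \left(3 + 6\right) + \left(36 + 12 i\right) 119 = \frac{1}{3} \cdot 6 \cdot 9 + \left(4284 + 1428 i\right) = 18 + \left(4284 + 1428 i\right) = 4302 + 1428 i$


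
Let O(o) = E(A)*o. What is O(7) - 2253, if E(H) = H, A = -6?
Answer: -2295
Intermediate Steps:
O(o) = -6*o
O(7) - 2253 = -6*7 - 2253 = -42 - 2253 = -2295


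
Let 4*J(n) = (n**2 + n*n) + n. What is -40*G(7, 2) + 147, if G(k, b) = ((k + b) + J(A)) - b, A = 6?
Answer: -913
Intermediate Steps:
J(n) = n**2/2 + n/4 (J(n) = ((n**2 + n*n) + n)/4 = ((n**2 + n**2) + n)/4 = (2*n**2 + n)/4 = (n + 2*n**2)/4 = n**2/2 + n/4)
G(k, b) = 39/2 + k (G(k, b) = ((k + b) + (1/4)*6*(1 + 2*6)) - b = ((b + k) + (1/4)*6*(1 + 12)) - b = ((b + k) + (1/4)*6*13) - b = ((b + k) + 39/2) - b = (39/2 + b + k) - b = 39/2 + k)
-40*G(7, 2) + 147 = -40*(39/2 + 7) + 147 = -40*53/2 + 147 = -1060 + 147 = -913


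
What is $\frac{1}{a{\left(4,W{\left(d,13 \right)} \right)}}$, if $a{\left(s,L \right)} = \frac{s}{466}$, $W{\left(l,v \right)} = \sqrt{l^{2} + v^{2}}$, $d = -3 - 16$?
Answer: $\frac{233}{2} \approx 116.5$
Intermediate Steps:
$d = -19$ ($d = -3 - 16 = -19$)
$a{\left(s,L \right)} = \frac{s}{466}$ ($a{\left(s,L \right)} = s \frac{1}{466} = \frac{s}{466}$)
$\frac{1}{a{\left(4,W{\left(d,13 \right)} \right)}} = \frac{1}{\frac{1}{466} \cdot 4} = \frac{1}{\frac{2}{233}} = \frac{233}{2}$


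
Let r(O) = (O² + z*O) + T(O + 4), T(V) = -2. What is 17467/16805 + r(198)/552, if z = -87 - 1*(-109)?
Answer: 370816987/4638180 ≈ 79.949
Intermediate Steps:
z = 22 (z = -87 + 109 = 22)
r(O) = -2 + O² + 22*O (r(O) = (O² + 22*O) - 2 = -2 + O² + 22*O)
17467/16805 + r(198)/552 = 17467/16805 + (-2 + 198² + 22*198)/552 = 17467*(1/16805) + (-2 + 39204 + 4356)*(1/552) = 17467/16805 + 43558*(1/552) = 17467/16805 + 21779/276 = 370816987/4638180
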